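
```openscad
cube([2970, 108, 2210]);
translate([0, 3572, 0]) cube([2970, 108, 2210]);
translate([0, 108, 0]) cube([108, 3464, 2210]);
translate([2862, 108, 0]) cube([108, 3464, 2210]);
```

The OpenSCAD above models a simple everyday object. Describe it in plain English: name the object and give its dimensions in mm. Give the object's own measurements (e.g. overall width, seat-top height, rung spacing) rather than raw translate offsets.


The wall frame of a small rectangular building: four walls, each 2210 mm tall and 108 mm thick, enclosing a footprint 2970 mm (x) by 3680 mm (y) outside-to-outside, with no floor or roof. The front and back walls (the −y and +y sides) span the full width; the two side walls fit between them.


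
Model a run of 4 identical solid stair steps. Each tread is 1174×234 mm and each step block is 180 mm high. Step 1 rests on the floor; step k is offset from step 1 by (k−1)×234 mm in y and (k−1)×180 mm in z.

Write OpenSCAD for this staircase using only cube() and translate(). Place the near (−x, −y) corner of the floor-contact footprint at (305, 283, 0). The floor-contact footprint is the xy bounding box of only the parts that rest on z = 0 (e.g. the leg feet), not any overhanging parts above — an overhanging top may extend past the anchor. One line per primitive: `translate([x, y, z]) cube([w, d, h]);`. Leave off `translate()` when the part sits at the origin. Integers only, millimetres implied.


translate([305, 283, 0]) cube([1174, 234, 180]);
translate([305, 517, 180]) cube([1174, 234, 180]);
translate([305, 751, 360]) cube([1174, 234, 180]);
translate([305, 985, 540]) cube([1174, 234, 180]);


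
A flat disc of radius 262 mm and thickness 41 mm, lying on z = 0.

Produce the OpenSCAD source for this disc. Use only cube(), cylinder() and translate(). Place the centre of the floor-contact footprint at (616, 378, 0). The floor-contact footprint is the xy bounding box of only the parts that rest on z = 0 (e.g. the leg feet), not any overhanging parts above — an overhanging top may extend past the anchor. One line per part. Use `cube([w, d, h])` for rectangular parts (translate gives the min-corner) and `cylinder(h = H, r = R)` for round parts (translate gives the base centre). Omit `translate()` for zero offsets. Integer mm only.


translate([616, 378, 0]) cylinder(h = 41, r = 262);


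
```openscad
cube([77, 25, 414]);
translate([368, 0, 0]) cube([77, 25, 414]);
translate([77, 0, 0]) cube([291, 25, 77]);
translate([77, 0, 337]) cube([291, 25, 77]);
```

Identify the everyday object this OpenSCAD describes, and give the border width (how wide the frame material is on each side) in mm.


A picture frame. The border width is 77 mm.

Four thin pieces enclosing a rectangular opening — a picture frame. The two full-height stiles are 414 mm tall; the top rail sits at z = 337 and is 77 mm tall, so the border above the opening is 414 − 337 = 77 mm, matching the stile x-width.


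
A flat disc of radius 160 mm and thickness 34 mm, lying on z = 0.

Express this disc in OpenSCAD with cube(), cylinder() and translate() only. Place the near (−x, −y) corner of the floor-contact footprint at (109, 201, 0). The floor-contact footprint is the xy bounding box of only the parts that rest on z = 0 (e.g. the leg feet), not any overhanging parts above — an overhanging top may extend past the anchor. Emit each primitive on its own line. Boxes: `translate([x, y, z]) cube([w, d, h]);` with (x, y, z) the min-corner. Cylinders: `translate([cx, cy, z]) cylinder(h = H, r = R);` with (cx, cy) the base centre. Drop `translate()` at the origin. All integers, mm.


translate([269, 361, 0]) cylinder(h = 34, r = 160);


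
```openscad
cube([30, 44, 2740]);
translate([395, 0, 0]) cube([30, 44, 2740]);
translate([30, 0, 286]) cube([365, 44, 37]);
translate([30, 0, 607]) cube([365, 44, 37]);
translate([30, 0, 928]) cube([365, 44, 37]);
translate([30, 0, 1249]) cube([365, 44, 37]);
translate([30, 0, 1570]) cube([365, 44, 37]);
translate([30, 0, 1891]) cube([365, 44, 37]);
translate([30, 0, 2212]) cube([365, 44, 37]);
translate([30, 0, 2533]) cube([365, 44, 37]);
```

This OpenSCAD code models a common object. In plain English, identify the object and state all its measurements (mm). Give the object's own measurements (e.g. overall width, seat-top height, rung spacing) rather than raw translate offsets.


A straight ladder. Two 30×44 mm vertical rails, 2740 mm tall, stand 425 mm apart (outside-to-outside) with their front faces coplanar on the −y side. 8 rungs, each 44 mm deep and 37 mm tall, span between the inner faces of the rails, front faces flush with the rails. The lowest rung's underside is at z = 286 mm and rungs are spaced 321 mm apart (underside to underside).


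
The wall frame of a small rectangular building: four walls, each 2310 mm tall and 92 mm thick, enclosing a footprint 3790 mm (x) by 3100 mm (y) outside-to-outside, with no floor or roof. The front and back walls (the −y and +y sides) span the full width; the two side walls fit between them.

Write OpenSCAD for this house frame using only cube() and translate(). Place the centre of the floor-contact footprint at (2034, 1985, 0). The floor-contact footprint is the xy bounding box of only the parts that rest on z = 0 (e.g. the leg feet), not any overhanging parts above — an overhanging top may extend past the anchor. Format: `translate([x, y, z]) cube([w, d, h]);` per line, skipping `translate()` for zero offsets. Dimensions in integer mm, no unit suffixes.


translate([139, 435, 0]) cube([3790, 92, 2310]);
translate([139, 3443, 0]) cube([3790, 92, 2310]);
translate([139, 527, 0]) cube([92, 2916, 2310]);
translate([3837, 527, 0]) cube([92, 2916, 2310]);


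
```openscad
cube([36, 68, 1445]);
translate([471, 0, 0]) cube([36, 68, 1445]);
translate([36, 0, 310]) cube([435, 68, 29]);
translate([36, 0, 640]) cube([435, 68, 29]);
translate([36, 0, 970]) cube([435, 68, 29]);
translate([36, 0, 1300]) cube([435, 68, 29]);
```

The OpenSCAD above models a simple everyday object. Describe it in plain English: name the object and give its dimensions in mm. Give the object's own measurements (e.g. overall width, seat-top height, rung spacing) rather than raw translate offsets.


A straight ladder. Two 36×68 mm vertical rails, 1445 mm tall, stand 507 mm apart (outside-to-outside) with their front faces coplanar on the −y side. 4 rungs, each 68 mm deep and 29 mm tall, span between the inner faces of the rails, front faces flush with the rails. The lowest rung's underside is at z = 310 mm and rungs are spaced 330 mm apart (underside to underside).


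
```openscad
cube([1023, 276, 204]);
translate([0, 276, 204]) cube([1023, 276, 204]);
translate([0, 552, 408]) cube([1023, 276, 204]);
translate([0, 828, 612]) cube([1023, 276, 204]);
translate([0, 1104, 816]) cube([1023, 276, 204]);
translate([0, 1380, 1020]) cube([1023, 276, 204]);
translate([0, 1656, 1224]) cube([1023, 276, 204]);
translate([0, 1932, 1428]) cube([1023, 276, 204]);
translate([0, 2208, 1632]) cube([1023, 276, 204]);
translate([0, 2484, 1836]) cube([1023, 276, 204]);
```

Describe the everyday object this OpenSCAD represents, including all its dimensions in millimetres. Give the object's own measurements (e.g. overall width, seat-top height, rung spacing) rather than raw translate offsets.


A straight staircase of 10 solid steps. Each step is 1023 mm wide (x), 276 mm deep (y, the going) and 204 mm tall (the rise). The first step rests on the floor; each subsequent step sits one going further in +y and one rise higher in +z, directly behind and above the previous step with no overlap.


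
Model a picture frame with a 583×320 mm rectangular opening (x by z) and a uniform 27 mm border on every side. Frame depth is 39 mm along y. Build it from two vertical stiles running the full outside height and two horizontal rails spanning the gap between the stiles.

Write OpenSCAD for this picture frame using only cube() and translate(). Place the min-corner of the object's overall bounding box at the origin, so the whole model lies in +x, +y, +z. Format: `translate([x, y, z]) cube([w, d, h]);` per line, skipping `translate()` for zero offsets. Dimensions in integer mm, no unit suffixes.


cube([27, 39, 374]);
translate([610, 0, 0]) cube([27, 39, 374]);
translate([27, 0, 0]) cube([583, 39, 27]);
translate([27, 0, 347]) cube([583, 39, 27]);


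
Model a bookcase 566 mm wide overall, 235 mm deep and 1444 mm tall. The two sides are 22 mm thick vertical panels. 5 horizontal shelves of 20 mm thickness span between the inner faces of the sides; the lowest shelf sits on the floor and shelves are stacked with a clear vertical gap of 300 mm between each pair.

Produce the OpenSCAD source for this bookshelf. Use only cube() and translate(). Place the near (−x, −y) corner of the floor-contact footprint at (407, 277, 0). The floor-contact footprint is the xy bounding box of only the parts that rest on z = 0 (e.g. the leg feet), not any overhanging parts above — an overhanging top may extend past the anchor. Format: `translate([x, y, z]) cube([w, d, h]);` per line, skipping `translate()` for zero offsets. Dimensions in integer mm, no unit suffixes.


translate([407, 277, 0]) cube([22, 235, 1444]);
translate([951, 277, 0]) cube([22, 235, 1444]);
translate([429, 277, 0]) cube([522, 235, 20]);
translate([429, 277, 320]) cube([522, 235, 20]);
translate([429, 277, 640]) cube([522, 235, 20]);
translate([429, 277, 960]) cube([522, 235, 20]);
translate([429, 277, 1280]) cube([522, 235, 20]);


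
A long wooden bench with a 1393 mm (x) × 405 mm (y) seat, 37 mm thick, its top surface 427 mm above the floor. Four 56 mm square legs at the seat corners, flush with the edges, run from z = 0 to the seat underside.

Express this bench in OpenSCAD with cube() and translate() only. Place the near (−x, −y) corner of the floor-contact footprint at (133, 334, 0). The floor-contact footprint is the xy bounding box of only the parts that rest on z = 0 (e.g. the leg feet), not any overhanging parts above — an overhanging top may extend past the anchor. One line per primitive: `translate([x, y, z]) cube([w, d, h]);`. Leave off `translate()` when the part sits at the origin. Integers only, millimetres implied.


translate([133, 334, 390]) cube([1393, 405, 37]);
translate([133, 334, 0]) cube([56, 56, 390]);
translate([133, 683, 0]) cube([56, 56, 390]);
translate([1470, 334, 0]) cube([56, 56, 390]);
translate([1470, 683, 0]) cube([56, 56, 390]);


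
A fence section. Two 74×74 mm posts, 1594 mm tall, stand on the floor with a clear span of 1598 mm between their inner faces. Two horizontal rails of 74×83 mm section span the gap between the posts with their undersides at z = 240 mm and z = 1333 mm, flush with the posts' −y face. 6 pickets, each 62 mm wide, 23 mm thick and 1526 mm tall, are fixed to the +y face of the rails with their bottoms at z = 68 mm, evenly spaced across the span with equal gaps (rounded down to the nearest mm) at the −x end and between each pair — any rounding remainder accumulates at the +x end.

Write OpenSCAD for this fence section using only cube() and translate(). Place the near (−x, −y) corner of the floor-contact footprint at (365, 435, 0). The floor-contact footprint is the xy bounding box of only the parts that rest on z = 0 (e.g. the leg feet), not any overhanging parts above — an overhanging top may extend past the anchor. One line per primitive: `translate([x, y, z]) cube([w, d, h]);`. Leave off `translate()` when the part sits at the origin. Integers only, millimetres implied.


translate([365, 435, 0]) cube([74, 74, 1594]);
translate([2037, 435, 0]) cube([74, 74, 1594]);
translate([439, 435, 240]) cube([1598, 74, 83]);
translate([439, 435, 1333]) cube([1598, 74, 83]);
translate([614, 509, 68]) cube([62, 23, 1526]);
translate([851, 509, 68]) cube([62, 23, 1526]);
translate([1088, 509, 68]) cube([62, 23, 1526]);
translate([1325, 509, 68]) cube([62, 23, 1526]);
translate([1562, 509, 68]) cube([62, 23, 1526]);
translate([1799, 509, 68]) cube([62, 23, 1526]);


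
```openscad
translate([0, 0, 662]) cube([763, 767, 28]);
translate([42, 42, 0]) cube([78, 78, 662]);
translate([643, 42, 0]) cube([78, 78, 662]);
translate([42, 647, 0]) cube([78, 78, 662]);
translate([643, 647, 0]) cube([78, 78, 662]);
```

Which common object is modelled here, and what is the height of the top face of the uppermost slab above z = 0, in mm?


A table. The table height is 690 mm.

A 763×767×28 slab sits at z = 662 on four 78 mm square posts — a table. The top surface is at 662 + 28 = 690 mm.


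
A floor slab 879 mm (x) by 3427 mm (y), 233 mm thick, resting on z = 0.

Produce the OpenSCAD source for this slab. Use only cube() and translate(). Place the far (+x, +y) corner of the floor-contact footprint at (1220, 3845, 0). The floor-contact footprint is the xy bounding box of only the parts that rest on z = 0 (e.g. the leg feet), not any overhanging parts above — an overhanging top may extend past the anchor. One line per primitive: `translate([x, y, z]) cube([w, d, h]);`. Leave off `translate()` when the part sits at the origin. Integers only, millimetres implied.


translate([341, 418, 0]) cube([879, 3427, 233]);


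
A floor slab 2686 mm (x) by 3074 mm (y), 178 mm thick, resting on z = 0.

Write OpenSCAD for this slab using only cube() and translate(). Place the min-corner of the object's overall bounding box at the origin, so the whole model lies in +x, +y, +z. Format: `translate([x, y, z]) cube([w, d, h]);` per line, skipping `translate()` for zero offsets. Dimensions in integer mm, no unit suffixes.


cube([2686, 3074, 178]);


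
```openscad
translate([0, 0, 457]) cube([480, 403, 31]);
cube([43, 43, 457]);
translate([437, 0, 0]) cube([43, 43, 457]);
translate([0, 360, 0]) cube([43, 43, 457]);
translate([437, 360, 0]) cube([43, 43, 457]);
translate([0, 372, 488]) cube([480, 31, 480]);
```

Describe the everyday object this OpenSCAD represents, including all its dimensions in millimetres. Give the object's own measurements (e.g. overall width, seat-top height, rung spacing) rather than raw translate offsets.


A chair. The seat is a 480×403×31 mm slab with its top at z = 488 mm, on four 43×43 mm corner legs (flush with the seat edges, standing on z = 0). A flat backrest 31 mm thick, 480 mm tall, spans the full seat width and rises from the seat top along its +y edge, rear face flush with the rear of the seat.


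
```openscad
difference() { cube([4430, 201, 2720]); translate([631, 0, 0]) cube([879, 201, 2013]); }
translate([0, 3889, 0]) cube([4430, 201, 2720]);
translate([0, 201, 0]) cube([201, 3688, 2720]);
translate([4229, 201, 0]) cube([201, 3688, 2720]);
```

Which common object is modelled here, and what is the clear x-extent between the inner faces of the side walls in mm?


A single room. The interior width is 4028 mm.

Four walls enclosing a rectangle with a door in the front wall — a room. Outside width 4430 minus two 201 mm walls gives 4028 mm.


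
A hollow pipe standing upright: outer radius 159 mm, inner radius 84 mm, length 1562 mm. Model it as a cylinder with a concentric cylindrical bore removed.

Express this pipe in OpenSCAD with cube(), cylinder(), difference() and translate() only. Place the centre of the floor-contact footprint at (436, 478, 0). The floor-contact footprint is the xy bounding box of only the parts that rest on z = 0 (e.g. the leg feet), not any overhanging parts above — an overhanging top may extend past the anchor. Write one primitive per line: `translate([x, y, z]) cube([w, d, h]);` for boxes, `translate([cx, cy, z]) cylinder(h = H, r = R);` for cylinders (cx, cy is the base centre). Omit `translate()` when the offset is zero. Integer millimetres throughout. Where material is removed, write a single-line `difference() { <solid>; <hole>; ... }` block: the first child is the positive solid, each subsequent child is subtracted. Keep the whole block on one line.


difference() { translate([436, 478, 0]) cylinder(h = 1562, r = 159); translate([436, 478, 0]) cylinder(h = 1562, r = 84); }


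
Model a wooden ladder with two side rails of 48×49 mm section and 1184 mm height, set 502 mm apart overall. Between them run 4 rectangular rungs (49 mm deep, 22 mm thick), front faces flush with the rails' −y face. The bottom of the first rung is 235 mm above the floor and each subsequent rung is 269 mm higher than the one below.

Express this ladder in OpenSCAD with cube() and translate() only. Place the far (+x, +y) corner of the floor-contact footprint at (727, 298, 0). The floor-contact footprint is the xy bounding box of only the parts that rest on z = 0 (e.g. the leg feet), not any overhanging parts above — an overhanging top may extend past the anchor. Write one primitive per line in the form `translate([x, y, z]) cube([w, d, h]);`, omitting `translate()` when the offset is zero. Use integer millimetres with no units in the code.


translate([225, 249, 0]) cube([48, 49, 1184]);
translate([679, 249, 0]) cube([48, 49, 1184]);
translate([273, 249, 235]) cube([406, 49, 22]);
translate([273, 249, 504]) cube([406, 49, 22]);
translate([273, 249, 773]) cube([406, 49, 22]);
translate([273, 249, 1042]) cube([406, 49, 22]);


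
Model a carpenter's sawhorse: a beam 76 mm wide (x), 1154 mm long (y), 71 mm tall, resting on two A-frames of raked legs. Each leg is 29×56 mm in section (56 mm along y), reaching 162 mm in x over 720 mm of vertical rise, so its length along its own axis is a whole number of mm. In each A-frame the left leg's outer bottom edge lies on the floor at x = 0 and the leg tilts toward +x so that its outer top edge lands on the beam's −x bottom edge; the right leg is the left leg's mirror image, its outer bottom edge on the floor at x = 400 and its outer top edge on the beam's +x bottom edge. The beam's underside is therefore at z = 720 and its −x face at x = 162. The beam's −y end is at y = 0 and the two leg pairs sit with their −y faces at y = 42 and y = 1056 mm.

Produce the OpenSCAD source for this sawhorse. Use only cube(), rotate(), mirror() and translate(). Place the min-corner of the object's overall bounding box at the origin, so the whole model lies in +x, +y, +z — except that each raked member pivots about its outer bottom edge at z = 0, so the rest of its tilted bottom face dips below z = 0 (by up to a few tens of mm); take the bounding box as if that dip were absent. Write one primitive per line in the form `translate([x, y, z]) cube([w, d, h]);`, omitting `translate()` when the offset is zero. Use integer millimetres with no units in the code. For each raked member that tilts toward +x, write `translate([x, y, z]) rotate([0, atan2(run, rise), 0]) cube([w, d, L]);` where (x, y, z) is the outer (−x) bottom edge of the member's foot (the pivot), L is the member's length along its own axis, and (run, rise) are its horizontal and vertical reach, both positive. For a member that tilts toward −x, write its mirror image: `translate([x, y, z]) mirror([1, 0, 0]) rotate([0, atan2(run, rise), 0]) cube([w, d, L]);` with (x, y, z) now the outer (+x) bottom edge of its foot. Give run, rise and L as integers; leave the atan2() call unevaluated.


translate([162, 0, 720]) cube([76, 1154, 71]);
translate([0, 42, 0]) rotate([0, atan2(162, 720), 0]) cube([29, 56, 738]);
translate([400, 42, 0]) mirror([1, 0, 0]) rotate([0, atan2(162, 720), 0]) cube([29, 56, 738]);
translate([0, 1056, 0]) rotate([0, atan2(162, 720), 0]) cube([29, 56, 738]);
translate([400, 1056, 0]) mirror([1, 0, 0]) rotate([0, atan2(162, 720), 0]) cube([29, 56, 738]);


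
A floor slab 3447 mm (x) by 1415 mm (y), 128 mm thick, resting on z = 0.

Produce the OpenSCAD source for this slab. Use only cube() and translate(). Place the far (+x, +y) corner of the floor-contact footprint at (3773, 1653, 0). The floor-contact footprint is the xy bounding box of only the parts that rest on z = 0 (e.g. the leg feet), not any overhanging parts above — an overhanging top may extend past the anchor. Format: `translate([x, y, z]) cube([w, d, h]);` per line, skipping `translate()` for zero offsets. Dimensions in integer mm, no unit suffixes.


translate([326, 238, 0]) cube([3447, 1415, 128]);


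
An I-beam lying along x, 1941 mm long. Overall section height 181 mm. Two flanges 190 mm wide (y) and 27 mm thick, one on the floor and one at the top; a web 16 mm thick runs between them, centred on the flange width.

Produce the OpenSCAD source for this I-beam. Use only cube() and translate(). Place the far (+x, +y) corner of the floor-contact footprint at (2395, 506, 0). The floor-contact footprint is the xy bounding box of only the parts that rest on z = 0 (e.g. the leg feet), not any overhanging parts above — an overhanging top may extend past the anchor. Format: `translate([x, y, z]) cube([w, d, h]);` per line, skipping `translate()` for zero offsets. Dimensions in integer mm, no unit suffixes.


translate([454, 316, 0]) cube([1941, 190, 27]);
translate([454, 403, 27]) cube([1941, 16, 127]);
translate([454, 316, 154]) cube([1941, 190, 27]);


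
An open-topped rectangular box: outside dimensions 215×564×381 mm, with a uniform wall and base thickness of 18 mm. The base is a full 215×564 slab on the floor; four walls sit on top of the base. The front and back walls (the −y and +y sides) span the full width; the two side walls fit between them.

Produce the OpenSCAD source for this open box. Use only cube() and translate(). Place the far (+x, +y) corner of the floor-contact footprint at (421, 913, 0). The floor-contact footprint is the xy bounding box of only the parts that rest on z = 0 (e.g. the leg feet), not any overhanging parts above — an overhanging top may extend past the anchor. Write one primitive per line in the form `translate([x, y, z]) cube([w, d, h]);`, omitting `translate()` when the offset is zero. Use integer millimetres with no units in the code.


translate([206, 349, 0]) cube([215, 564, 18]);
translate([206, 349, 18]) cube([215, 18, 363]);
translate([206, 895, 18]) cube([215, 18, 363]);
translate([206, 367, 18]) cube([18, 528, 363]);
translate([403, 367, 18]) cube([18, 528, 363]);


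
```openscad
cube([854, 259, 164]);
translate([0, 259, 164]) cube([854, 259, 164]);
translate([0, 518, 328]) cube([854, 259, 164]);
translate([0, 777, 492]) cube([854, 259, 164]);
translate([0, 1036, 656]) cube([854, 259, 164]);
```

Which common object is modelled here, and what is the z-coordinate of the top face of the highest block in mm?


A staircase. The total rise is 820 mm.

5 identical blocks, each offset up and back from the previous — a staircase. Each step is 164 mm tall and there are 5 of them, so the total rise is 5 × 164 = 820 mm.


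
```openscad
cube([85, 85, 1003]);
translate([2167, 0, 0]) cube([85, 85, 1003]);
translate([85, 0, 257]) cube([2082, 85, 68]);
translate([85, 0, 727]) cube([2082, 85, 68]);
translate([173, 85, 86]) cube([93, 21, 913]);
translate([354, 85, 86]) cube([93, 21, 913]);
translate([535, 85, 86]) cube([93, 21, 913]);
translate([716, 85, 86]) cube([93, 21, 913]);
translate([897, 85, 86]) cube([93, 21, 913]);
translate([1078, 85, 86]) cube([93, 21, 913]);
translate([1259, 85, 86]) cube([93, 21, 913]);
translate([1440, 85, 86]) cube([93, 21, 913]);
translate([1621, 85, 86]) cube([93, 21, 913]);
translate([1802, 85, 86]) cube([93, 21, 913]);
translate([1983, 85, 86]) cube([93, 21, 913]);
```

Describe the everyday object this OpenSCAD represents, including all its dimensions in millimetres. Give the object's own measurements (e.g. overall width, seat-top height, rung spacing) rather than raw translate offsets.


A fence section. Two 85×85 mm posts, 1003 mm tall, stand on the floor with a clear span of 2082 mm between their inner faces. Two horizontal rails of 85×68 mm section span the gap between the posts with their undersides at z = 257 mm and z = 727 mm, flush with the posts' −y face. 11 pickets, each 93 mm wide, 21 mm thick and 913 mm tall, are fixed to the +y face of the rails with their bottoms at z = 86 mm, spaced across the span with a 88 mm gap after the −x post and between neighbouring pickets, with 91 mm left before the +x post.


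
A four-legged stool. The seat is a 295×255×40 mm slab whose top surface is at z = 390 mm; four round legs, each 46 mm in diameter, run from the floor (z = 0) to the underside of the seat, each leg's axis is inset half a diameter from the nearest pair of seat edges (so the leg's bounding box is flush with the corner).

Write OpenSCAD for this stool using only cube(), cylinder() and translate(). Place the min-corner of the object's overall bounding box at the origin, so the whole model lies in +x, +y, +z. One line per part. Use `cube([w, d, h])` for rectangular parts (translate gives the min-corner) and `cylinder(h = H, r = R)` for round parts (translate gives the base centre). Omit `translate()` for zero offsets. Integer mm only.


// leg_h = 390 - 40 = 350
translate([0, 0, 350]) cube([295, 255, 40]);
translate([23, 23, 0]) cylinder(h = 350, r = 23);
translate([272, 23, 0]) cylinder(h = 350, r = 23);
translate([23, 232, 0]) cylinder(h = 350, r = 23);
translate([272, 232, 0]) cylinder(h = 350, r = 23);


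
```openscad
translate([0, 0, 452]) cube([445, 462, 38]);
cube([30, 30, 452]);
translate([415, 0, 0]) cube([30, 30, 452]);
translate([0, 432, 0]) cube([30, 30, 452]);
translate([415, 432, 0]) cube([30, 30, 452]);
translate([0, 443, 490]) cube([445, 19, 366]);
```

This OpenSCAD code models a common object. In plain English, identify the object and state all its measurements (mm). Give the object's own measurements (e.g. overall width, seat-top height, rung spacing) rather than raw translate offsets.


A chair. The seat is a 445×462×38 mm slab with its top at z = 490 mm, on four 30×30 mm corner legs (flush with the seat edges, standing on z = 0). A flat backrest 19 mm thick, 366 mm tall, spans the full seat width and rises from the seat top along its +y edge, rear face flush with the rear of the seat.


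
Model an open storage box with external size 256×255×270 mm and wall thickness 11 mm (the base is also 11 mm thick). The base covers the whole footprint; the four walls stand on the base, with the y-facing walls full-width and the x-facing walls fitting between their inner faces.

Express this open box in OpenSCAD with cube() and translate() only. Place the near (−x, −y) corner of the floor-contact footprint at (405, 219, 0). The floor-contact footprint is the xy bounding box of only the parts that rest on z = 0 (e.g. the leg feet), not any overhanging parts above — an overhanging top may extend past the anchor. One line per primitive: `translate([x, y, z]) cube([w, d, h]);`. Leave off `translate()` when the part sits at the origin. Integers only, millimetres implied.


translate([405, 219, 0]) cube([256, 255, 11]);
translate([405, 219, 11]) cube([256, 11, 259]);
translate([405, 463, 11]) cube([256, 11, 259]);
translate([405, 230, 11]) cube([11, 233, 259]);
translate([650, 230, 11]) cube([11, 233, 259]);


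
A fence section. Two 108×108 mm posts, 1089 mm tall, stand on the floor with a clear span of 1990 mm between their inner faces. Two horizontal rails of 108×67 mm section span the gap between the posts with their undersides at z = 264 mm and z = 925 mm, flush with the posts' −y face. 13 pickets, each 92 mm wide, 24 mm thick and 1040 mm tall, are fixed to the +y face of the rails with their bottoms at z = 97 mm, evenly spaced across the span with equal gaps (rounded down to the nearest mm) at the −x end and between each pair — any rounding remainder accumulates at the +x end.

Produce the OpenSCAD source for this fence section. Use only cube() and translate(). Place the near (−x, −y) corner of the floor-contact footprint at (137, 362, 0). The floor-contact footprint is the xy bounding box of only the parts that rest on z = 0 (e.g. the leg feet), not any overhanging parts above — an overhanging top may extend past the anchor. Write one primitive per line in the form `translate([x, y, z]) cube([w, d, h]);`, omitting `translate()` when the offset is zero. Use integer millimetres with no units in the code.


translate([137, 362, 0]) cube([108, 108, 1089]);
translate([2235, 362, 0]) cube([108, 108, 1089]);
translate([245, 362, 264]) cube([1990, 108, 67]);
translate([245, 362, 925]) cube([1990, 108, 67]);
translate([301, 470, 97]) cube([92, 24, 1040]);
translate([449, 470, 97]) cube([92, 24, 1040]);
translate([597, 470, 97]) cube([92, 24, 1040]);
translate([745, 470, 97]) cube([92, 24, 1040]);
translate([893, 470, 97]) cube([92, 24, 1040]);
translate([1041, 470, 97]) cube([92, 24, 1040]);
translate([1189, 470, 97]) cube([92, 24, 1040]);
translate([1337, 470, 97]) cube([92, 24, 1040]);
translate([1485, 470, 97]) cube([92, 24, 1040]);
translate([1633, 470, 97]) cube([92, 24, 1040]);
translate([1781, 470, 97]) cube([92, 24, 1040]);
translate([1929, 470, 97]) cube([92, 24, 1040]);
translate([2077, 470, 97]) cube([92, 24, 1040]);


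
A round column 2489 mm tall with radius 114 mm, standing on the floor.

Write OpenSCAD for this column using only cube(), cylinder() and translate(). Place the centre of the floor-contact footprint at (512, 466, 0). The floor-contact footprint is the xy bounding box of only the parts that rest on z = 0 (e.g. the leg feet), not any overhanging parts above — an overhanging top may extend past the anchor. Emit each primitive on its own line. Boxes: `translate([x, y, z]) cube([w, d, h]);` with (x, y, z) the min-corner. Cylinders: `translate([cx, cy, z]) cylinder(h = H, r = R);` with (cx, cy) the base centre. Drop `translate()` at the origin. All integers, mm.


translate([512, 466, 0]) cylinder(h = 2489, r = 114);


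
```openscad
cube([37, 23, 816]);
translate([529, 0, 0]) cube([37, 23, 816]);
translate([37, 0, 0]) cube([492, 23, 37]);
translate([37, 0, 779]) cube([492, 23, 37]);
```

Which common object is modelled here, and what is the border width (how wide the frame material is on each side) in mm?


A picture frame. The border width is 37 mm.

Four thin pieces enclosing a rectangular opening — a picture frame. The two full-height stiles are 816 mm tall; the top rail sits at z = 779 and is 37 mm tall, so the border above the opening is 816 − 779 = 37 mm, matching the stile x-width.


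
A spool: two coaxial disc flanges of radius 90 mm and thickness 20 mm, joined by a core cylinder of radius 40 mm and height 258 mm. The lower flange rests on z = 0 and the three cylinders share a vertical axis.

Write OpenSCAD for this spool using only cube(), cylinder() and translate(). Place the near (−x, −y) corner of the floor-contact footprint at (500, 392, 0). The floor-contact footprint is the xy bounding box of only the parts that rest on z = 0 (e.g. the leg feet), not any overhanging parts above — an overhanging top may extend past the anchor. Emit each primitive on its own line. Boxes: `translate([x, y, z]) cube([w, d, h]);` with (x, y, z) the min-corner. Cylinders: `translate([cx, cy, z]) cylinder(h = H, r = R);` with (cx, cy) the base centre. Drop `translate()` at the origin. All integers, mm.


translate([590, 482, 0]) cylinder(h = 20, r = 90);
translate([590, 482, 20]) cylinder(h = 258, r = 40);
translate([590, 482, 278]) cylinder(h = 20, r = 90);


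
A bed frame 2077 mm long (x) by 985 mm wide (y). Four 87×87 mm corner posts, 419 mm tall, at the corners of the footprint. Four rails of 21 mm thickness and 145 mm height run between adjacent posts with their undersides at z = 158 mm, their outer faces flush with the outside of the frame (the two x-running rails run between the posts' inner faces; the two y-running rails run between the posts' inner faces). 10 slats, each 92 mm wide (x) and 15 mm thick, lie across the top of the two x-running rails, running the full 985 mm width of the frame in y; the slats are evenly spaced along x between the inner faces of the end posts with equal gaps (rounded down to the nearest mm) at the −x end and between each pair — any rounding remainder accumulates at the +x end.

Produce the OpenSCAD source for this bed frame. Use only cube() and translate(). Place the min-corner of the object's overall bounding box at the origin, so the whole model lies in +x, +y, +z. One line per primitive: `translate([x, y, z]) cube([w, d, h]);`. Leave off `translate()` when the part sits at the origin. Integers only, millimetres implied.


cube([87, 87, 419]);
translate([0, 898, 0]) cube([87, 87, 419]);
translate([1990, 0, 0]) cube([87, 87, 419]);
translate([1990, 898, 0]) cube([87, 87, 419]);
translate([87, 0, 158]) cube([1903, 21, 145]);
translate([87, 964, 158]) cube([1903, 21, 145]);
translate([0, 87, 158]) cube([21, 811, 145]);
translate([2056, 87, 158]) cube([21, 811, 145]);
translate([176, 0, 303]) cube([92, 985, 15]);
translate([357, 0, 303]) cube([92, 985, 15]);
translate([538, 0, 303]) cube([92, 985, 15]);
translate([719, 0, 303]) cube([92, 985, 15]);
translate([900, 0, 303]) cube([92, 985, 15]);
translate([1081, 0, 303]) cube([92, 985, 15]);
translate([1262, 0, 303]) cube([92, 985, 15]);
translate([1443, 0, 303]) cube([92, 985, 15]);
translate([1624, 0, 303]) cube([92, 985, 15]);
translate([1805, 0, 303]) cube([92, 985, 15]);


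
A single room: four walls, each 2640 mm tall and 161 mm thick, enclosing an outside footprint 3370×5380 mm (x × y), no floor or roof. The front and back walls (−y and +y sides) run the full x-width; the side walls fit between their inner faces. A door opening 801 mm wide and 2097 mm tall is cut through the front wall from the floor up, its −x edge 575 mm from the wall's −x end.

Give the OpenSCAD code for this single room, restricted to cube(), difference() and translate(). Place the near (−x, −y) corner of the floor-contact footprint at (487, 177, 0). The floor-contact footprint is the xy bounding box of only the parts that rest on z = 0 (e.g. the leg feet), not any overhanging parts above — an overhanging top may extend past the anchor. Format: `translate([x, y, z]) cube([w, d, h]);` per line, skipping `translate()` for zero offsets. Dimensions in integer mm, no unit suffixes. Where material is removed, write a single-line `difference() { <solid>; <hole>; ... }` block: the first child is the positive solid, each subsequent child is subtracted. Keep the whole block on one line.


difference() { translate([487, 177, 0]) cube([3370, 161, 2640]); translate([1062, 177, 0]) cube([801, 161, 2097]); }
translate([487, 5396, 0]) cube([3370, 161, 2640]);
translate([487, 338, 0]) cube([161, 5058, 2640]);
translate([3696, 338, 0]) cube([161, 5058, 2640]);


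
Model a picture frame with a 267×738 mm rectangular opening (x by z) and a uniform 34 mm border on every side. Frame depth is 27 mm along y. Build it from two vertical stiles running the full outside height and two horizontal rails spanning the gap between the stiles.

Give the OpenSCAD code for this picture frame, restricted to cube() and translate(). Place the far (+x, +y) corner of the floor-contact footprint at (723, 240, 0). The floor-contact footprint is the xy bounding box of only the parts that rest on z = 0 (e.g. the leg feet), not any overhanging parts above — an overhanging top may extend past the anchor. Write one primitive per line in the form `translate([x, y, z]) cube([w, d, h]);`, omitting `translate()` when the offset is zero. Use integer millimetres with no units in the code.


translate([388, 213, 0]) cube([34, 27, 806]);
translate([689, 213, 0]) cube([34, 27, 806]);
translate([422, 213, 0]) cube([267, 27, 34]);
translate([422, 213, 772]) cube([267, 27, 34]);


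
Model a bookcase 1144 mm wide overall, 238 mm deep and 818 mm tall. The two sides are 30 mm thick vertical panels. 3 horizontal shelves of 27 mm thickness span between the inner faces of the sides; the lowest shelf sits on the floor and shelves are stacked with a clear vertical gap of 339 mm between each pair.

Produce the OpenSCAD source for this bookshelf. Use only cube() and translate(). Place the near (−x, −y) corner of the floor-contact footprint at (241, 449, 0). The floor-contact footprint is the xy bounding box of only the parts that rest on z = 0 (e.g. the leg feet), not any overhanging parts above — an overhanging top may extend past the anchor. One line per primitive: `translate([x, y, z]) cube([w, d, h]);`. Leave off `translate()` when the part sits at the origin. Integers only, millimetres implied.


translate([241, 449, 0]) cube([30, 238, 818]);
translate([1355, 449, 0]) cube([30, 238, 818]);
translate([271, 449, 0]) cube([1084, 238, 27]);
translate([271, 449, 366]) cube([1084, 238, 27]);
translate([271, 449, 732]) cube([1084, 238, 27]);


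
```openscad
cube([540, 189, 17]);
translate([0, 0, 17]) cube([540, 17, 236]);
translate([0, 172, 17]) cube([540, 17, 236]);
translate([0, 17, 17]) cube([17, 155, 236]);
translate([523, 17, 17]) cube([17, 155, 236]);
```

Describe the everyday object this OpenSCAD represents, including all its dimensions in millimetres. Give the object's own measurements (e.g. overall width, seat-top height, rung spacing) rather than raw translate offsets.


An open-topped rectangular box: outside dimensions 540×189×253 mm, with a uniform wall and base thickness of 17 mm. The base is a full 540×189 slab on the floor; four walls sit on top of the base. The front and back walls (the −y and +y sides) span the full width; the two side walls fit between them.


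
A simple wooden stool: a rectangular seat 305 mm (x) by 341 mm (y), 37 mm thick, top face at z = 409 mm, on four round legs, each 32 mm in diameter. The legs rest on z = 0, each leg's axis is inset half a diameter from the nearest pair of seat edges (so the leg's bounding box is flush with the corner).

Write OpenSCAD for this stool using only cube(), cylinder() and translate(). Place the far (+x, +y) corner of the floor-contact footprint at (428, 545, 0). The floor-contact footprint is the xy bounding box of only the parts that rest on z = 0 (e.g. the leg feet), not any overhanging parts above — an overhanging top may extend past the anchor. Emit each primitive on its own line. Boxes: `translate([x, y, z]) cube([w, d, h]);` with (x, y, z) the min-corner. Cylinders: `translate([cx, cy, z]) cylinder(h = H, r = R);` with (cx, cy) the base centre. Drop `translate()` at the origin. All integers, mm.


// leg_h = 409 - 37 = 372
translate([123, 204, 372]) cube([305, 341, 37]);
translate([139, 220, 0]) cylinder(h = 372, r = 16);
translate([412, 220, 0]) cylinder(h = 372, r = 16);
translate([139, 529, 0]) cylinder(h = 372, r = 16);
translate([412, 529, 0]) cylinder(h = 372, r = 16);


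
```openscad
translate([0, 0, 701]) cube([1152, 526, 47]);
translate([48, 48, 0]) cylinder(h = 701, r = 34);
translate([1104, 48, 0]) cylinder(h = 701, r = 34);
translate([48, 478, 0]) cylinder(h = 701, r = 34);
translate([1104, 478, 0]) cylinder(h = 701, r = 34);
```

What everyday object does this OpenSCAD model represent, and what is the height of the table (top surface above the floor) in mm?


A table. The table height is 748 mm.

A 1152×526×47 slab sits at z = 701 on four Ø68 mm round legs — a table. The top surface is at 701 + 47 = 748 mm.


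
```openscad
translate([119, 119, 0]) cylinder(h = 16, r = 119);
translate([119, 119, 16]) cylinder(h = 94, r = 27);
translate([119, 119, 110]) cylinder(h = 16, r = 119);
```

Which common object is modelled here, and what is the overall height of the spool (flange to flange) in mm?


A spool. The overall height is 126 mm.

Three coaxial cylinders, large–small–large — a spool. Two 16 mm flanges and a 94 mm core give 16 + 94 + 16 = 126 mm.


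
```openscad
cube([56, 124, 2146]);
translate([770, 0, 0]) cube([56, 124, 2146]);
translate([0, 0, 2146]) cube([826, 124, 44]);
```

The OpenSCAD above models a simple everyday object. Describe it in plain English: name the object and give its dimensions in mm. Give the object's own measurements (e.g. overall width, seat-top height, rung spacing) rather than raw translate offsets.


A door frame. The clear opening is 714 mm wide and 2146 mm high. Two 56 mm wide jambs, 124 mm deep, stand either side of the opening from the floor to the top of the opening. A 44 mm thick head sits across the top of both jambs, spanning the full outside width of the frame.
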